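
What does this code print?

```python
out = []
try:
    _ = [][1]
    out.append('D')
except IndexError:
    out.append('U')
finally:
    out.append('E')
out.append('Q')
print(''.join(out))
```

Execution trace: 'U' (except IndexError) → 'E' (finally) → 'Q' (after the try/except). Output: UEQ

Answer: UEQ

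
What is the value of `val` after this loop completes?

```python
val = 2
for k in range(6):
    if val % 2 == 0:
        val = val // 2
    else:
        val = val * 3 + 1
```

Collatz-style transformation from 2
`val` takes the values: 2 → 1 → 4 → 2 → 1 → 4 → 2

Answer: 2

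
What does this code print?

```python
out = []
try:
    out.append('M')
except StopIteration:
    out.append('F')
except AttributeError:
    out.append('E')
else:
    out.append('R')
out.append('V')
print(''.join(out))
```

Execution trace: 'M' (try body, no exception) → 'R' (else) → 'V' (after the try/except). Output: MRV

Answer: MRV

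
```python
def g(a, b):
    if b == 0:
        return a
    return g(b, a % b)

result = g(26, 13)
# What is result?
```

g(26, 13) -> g(13, 0) -> 13

Answer: 13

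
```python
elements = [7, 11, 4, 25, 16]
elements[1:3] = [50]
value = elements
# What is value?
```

Trace:
`elements = [7, 11, 4, 25, 16]` → elements = [7, 11, 4, 25, 16]
`elements[1:3] = [50]` → elements = [7, 50, 25, 16]
`value = elements` → value = [7, 50, 25, 16]
So value = [7, 50, 25, 16]

Answer: [7, 50, 25, 16]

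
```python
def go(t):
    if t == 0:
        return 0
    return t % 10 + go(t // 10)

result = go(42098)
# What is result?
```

Sum of digits of 42098: 8 + 9 + 0 + 2 + 4 = 23

Answer: 23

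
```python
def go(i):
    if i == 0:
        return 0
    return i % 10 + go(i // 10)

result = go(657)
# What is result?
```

Sum of digits of 657: 7 + 5 + 6 = 18

Answer: 18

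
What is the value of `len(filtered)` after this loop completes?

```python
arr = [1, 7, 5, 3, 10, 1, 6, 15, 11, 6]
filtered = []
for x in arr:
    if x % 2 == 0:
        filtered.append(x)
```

Count even numbers in [1, 7, 5, 3, 10, 1, 6, 15, 11, 6]
`filtered` takes the values: [] → [10] → [10, 6] → [10, 6, 6]
So `len(filtered)` = 3

Answer: 3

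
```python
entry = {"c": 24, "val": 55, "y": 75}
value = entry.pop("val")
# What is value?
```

Trace:
`entry = {"c": 24, "val": 55, "y": 75}` → entry = {'c': 24, 'val': 55, 'y': 75}
`value = entry.pop("val")` → entry = {'c': 24, 'y': 75}; value = 55
So value = 55

Answer: 55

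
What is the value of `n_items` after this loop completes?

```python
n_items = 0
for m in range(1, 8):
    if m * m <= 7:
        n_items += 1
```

Count numbers where m² ≤ 7
`n_items` takes the values: 0 → 1 → 2

Answer: 2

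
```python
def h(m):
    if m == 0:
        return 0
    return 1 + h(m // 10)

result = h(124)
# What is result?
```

Count of digits of 124: 3

Answer: 3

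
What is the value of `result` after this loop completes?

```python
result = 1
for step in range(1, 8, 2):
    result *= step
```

Product of 1, 3, 5, ... up to 7
`result` takes the values: 1 → 3 → 15 → 105

Answer: 105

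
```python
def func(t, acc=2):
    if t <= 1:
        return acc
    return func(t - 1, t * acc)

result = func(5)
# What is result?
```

Accumulator trace (n, acc): (5, 2) -> (4, 10) -> (3, 40) -> (2, 120) -> (1, 240) -> return 240

Answer: 240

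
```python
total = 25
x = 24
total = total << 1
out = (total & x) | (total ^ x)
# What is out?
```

Trace:
`total = 25` → total = 25
`x = 24` → x = 24
`total = total << 1` → total = 50
`out = (total & x) | (total ^ x)` → out = 58
So out = 58

Answer: 58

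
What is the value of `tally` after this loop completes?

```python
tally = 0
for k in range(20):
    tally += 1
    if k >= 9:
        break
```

Loop breaks when k reaches 9, tally is 10
`tally` takes the values: 0 → 1 → 2 → 3 → 4 → 5 → 6 → 7 → 8 → 9 → 10

Answer: 10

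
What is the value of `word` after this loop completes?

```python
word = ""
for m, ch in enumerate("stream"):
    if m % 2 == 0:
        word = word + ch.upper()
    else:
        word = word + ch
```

Uppercase even positions in 'stream'
`word` takes the values: "" → "S" → "St" → "StR" → "StRe" → "StReA" → "StReAm"

Answer: "StReAm"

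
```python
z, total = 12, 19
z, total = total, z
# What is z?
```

Trace:
`z, total = 12, 19` → z = 12; total = 19
`z, total = total, z` → z = 19; total = 12
So z = 19

Answer: 19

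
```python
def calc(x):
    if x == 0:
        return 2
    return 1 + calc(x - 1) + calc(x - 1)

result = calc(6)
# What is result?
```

calc(x) = 1 + 2·calc(x-1), calc(0)=2. Closed form: (2+1)·2^6 - 1 = 191.

Answer: 191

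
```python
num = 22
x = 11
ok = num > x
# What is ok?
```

Trace:
`num = 22` → num = 22
`x = 11` → x = 11
`ok = num > x` → ok = True
So ok = True

Answer: True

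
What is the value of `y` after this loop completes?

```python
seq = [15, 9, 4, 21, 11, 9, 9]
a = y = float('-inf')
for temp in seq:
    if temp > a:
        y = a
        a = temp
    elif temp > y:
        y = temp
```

Second largest (with repeats) in [15, 9, 4, 21, 11, 9, 9]
`y` takes the values: -inf → 9 → 15

Answer: 15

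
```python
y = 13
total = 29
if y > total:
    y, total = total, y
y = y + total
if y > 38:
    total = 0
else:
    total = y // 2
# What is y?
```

Trace:
`y = 13` → y = 13
`total = 29` → total = 29
`if y > total: ...` → y > total is False → no variable changes
`y = y + total` → y = 42
`if y > 38: ...` → y > 38 is True → total = 0
So y = 42

Answer: 42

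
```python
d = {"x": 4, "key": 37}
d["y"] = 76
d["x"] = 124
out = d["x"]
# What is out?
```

Trace:
`d = {"x": 4, "key": 37}` → d = {'x': 4, 'key': 37}
`d["y"] = 76` → d = {'x': 4, 'key': 37, 'y': 76}
`d["x"] = 124` → d = {'x': 124, 'key': 37, 'y': 76}
`out = d["x"]` → out = 124
So out = 124

Answer: 124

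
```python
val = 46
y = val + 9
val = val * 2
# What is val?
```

Trace:
`val = 46` → val = 46
`y = val + 9` → y = 55
`val = val * 2` → val = 92
So val = 92

Answer: 92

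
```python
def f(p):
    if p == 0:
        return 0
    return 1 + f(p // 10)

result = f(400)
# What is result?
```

Count of digits of 400: 3

Answer: 3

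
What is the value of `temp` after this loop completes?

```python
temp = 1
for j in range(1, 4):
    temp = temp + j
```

Start at 1, add 1 through 3
`temp` takes the values: 1 → 2 → 4 → 7

Answer: 7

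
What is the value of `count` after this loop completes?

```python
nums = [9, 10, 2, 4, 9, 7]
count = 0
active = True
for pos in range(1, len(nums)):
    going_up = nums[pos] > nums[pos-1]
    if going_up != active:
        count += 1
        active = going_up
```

Count direction changes in [9, 10, 2, 4, 9, 7]
`count` takes the values: 0 → 1 → 2 → 3

Answer: 3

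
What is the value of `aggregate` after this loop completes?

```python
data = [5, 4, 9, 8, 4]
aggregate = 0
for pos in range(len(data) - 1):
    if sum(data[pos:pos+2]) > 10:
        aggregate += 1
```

Count windows with sum > 10
`aggregate` takes the values: 0 → 1 → 2 → 3

Answer: 3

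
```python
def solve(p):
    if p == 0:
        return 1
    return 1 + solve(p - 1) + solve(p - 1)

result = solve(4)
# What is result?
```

solve(p) = 1 + 2·solve(p-1), solve(0)=1. Closed form: (1+1)·2^4 - 1 = 31.

Answer: 31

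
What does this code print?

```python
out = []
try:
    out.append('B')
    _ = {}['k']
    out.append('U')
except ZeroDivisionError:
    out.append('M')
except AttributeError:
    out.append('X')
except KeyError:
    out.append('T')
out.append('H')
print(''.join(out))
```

Execution trace: 'B' (try body) → 'T' (except KeyError) → 'H' (after the try/except). Output: BTH

Answer: BTH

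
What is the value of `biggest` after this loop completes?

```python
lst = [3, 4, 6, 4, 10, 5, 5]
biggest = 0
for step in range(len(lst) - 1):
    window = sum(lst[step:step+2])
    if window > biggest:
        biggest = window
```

Max sum of 2-element window in [3, 4, 6, 4, 10, 5, 5]
`biggest` takes the values: 0 → 7 → 10 → 14 → 15

Answer: 15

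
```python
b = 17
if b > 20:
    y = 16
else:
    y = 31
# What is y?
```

Trace:
`b = 17` → b = 17
`if b > 20: ...` → b > 20 is False, take else branch → y = 31
So y = 31

Answer: 31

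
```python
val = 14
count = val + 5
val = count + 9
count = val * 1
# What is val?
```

Trace:
`val = 14` → val = 14
`count = val + 5` → count = 19
`val = count + 9` → val = 28
`count = val * 1` → count = 28
So val = 28

Answer: 28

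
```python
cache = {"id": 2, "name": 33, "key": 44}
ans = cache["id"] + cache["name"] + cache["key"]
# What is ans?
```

Trace:
`cache = {"id": 2, "name": 33, "key": 44}` → cache = {'id': 2, 'name': 33, 'key': 44}
`ans = cache["id"] + cache["name"] + cache["key"]` → ans = 79
So ans = 79

Answer: 79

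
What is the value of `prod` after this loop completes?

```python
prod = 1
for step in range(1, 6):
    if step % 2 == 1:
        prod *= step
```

Product of odd numbers 1 to 5
`prod` takes the values: 1 → 3 → 15

Answer: 15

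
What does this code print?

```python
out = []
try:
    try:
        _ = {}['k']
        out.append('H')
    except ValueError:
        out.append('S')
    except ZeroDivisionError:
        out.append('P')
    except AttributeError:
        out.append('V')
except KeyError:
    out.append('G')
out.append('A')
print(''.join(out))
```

Execution trace: 'G' (outer except KeyError) → 'A' (after the try/except). Output: GA

Answer: GA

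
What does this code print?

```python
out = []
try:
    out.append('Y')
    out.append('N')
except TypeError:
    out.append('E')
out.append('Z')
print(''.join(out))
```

Execution trace: 'Y' (try body) → 'N' (try body, no exception) → 'Z' (after the try/except). Output: YNZ

Answer: YNZ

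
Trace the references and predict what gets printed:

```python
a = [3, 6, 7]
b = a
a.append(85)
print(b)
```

Key concept: basic list aliasing.
Step by step:
`a = [3, 6, 7]` → a = [3, 6, 7]
`b = a` → b = [3, 6, 7] (same object as a)
`a.append(85)` → a = [3, 6, 7, 85] (same object as b); b = [3, 6, 7, 85] (same object as a)
`print(b)` → prints [3, 6, 7, 85]

Answer: [3, 6, 7, 85]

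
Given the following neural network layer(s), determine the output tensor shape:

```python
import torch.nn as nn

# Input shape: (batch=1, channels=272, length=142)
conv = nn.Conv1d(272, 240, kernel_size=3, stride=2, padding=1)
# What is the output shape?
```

Input: (1, 272, 142) -> Output: (1, 240, 71)

Answer: (1, 240, 71)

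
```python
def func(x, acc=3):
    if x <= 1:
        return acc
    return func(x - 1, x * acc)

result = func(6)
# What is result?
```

Accumulator trace (n, acc): (6, 3) -> (5, 18) -> (4, 90) -> (3, 360) -> (2, 1080) -> (1, 2160) -> return 2160

Answer: 2160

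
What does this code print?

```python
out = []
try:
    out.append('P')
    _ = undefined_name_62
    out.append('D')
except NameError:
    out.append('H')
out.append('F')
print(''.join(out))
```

Execution trace: 'P' (try body) → 'H' (except NameError) → 'F' (after the try/except). Output: PHF

Answer: PHF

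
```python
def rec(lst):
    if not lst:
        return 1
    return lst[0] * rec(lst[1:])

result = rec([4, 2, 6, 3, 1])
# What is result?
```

Product over [4, 2, 6, 3, 1] = 4 * 2 * 6 * 3 * 1 = 144

Answer: 144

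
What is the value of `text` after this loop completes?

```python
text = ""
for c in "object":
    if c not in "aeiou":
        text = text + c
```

Remove vowels from 'object'
`text` takes the values: "" → "b" → "bj" → "bjc" → "bjct"

Answer: "bjct"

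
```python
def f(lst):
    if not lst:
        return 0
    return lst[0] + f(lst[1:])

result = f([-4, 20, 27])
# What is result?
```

(-4) + 20 + 27 + 0 = 43

Answer: 43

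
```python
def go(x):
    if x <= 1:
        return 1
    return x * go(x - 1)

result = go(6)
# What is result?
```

go(6) = 6 * 5 * 4 * 3 * 2 * 1 = 720

Answer: 720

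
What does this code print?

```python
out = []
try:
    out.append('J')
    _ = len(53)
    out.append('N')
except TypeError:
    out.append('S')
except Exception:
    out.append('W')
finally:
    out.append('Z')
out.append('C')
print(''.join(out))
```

Execution trace: 'J' (try body) → 'S' (except TypeError) → 'Z' (finally) → 'C' (after the try/except). Output: JSZC

Answer: JSZC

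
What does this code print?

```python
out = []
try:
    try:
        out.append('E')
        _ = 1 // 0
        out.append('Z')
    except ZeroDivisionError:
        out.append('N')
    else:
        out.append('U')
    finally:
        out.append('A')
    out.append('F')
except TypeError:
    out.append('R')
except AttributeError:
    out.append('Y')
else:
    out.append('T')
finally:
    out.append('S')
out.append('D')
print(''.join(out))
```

Execution trace: 'E' (inner try body) → 'N' (inner except ZeroDivisionError) → 'A' (inner finally) → 'F' (try body, no exception) → 'T' (else) → 'S' (finally) → 'D' (after the try/except). Output: ENAFTSD

Answer: ENAFTSD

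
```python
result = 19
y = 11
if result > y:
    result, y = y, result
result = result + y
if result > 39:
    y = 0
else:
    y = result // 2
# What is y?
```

Trace:
`result = 19` → result = 19
`y = 11` → y = 11
`if result > y: ...` → result > y is True → result = 11; y = 19
`result = result + y` → result = 30
`if result > 39: ...` → result > 39 is False, take else branch → y = 15
So y = 15

Answer: 15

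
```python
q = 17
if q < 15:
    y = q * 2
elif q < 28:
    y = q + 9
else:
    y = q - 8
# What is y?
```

Trace:
`q = 17` → q = 17
`if q < 15: ...` → q < 15 is False, q < 28 is True → y = 26
So y = 26

Answer: 26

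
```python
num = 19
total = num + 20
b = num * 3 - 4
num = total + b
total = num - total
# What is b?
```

Trace:
`num = 19` → num = 19
`total = num + 20` → total = 39
`b = num * 3 - 4` → b = 53
`num = total + b` → num = 92
`total = num - total` → total = 53
So b = 53

Answer: 53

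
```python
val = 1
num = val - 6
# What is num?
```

Trace:
`val = 1` → val = 1
`num = val - 6` → num = -5
So num = -5

Answer: -5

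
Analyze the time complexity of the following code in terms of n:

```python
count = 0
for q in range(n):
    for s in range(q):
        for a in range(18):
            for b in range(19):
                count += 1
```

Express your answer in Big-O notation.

Each loop level contributes: n × n × 1 × 1. Multiplying the contributions gives O(n^2).

Answer: O(n^2)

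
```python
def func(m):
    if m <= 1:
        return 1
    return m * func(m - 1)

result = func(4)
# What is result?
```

func(4) = 4 * 3 * 2 * 1 = 24

Answer: 24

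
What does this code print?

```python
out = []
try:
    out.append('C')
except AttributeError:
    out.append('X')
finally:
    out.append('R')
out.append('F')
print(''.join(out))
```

Execution trace: 'C' (try body, no exception) → 'R' (finally) → 'F' (after the try/except). Output: CRF

Answer: CRF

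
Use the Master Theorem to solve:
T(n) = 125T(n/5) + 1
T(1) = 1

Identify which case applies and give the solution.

a=125, b=5, f(n)=1. log_5(125) = 3. Since c=0 < 3, Case 1 applies: T(n) = Θ(n^log_b(a)) = O(n^3).

Answer: O(n^3) - Case 1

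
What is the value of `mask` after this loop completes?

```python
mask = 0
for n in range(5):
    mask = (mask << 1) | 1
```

Build 5 consecutive 1-bits: 0b11111
`mask` takes the values: 0 → 1 → 3 → 7 → 15 → 31

Answer: 31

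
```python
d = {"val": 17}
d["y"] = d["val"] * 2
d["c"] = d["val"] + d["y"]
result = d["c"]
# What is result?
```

Trace:
`d = {"val": 17}` → d = {'val': 17}
`d["y"] = d["val"] * 2` → d = {'val': 17, 'y': 34}
`d["c"] = d["val"] + d["y"]` → d = {'val': 17, 'y': 34, 'c': 51}
`result = d["c"]` → result = 51
So result = 51

Answer: 51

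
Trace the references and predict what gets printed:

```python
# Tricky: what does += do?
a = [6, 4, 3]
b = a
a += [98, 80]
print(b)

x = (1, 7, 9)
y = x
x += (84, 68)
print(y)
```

Key concept: += behavior differs for mutable vs immutable.
Step by step:
`a = [6, 4, 3]` → a = [6, 4, 3]
`b = a` → b = [6, 4, 3] (same object as a)
`a += [98, 80]` → a = [6, 4, 3, 98, 80] (same object as b); b = [6, 4, 3, 98, 80] (same object as a)
`print(b)` → prints [6, 4, 3, 98, 80]
`x = (1, 7, 9)` → x = (1, 7, 9)
`y = x` → y = (1, 7, 9)
`x += (84, 68)` → x = (1, 7, 9, 84, 68)
`print(y)` → prints (1, 7, 9)

Answer:
[6, 4, 3, 98, 80]
(1, 7, 9)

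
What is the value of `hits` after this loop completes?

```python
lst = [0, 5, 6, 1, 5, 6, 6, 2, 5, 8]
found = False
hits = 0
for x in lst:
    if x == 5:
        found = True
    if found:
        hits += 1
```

Count elements after first 5 in [0, 5, 6, 1, 5, 6, 6, 2, 5, 8]
`hits` takes the values: 0 → 1 → 2 → 3 → 4 → 5 → 6 → 7 → 8 → 9

Answer: 9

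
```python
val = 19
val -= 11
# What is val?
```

Trace:
`val = 19` → val = 19
`val -= 11` → val = 8
So val = 8

Answer: 8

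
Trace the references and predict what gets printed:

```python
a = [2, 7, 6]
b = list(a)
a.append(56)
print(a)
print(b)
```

Key concept: list() constructor creates copy.
Step by step:
`a = [2, 7, 6]` → a = [2, 7, 6]
`b = list(a)` → b = [2, 7, 6]
`a.append(56)` → a = [2, 7, 6, 56]
`print(a)` → prints [2, 7, 6, 56]
`print(b)` → prints [2, 7, 6]

Answer:
[2, 7, 6, 56]
[2, 7, 6]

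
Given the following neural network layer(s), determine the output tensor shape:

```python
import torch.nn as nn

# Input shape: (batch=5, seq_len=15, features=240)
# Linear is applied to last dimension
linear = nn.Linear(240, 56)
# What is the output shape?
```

Input: (5, 15, 240) -> Output: (5, 15, 56)

Answer: (5, 15, 56)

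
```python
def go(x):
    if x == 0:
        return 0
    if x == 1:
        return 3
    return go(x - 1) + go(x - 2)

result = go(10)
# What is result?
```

Build up from base cases: go(0)=0, go(1)=3, go(2)=3, go(3)=6, go(4)=9, go(5)=15, go(6)=24, ..., go(10)=165

Answer: 165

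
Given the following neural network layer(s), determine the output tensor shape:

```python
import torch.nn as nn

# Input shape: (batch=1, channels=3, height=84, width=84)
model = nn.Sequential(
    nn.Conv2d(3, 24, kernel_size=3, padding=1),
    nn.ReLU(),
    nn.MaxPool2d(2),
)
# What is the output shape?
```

Input: (1, 3, 84, 84) -> after Conv2d: (1, 24, 84, 84) -> after ReLU: (1, 24, 84, 84) -> Output: (1, 24, 42, 42)

Answer: (1, 24, 42, 42)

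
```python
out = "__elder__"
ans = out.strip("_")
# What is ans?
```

Trace:
`out = "__elder__"` → out = '__elder__'
`ans = out.strip("_")` → ans = 'elder'
So ans = 'elder'

Answer: 'elder'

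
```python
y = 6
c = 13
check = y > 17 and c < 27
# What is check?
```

Trace:
`y = 6` → y = 6
`c = 13` → c = 13
`check = y > 17 and c < 27` → check = False
So check = False

Answer: False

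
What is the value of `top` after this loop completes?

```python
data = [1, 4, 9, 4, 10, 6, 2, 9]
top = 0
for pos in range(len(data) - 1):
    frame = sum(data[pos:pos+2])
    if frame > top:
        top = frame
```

Max sum of 2-element window in [1, 4, 9, 4, 10, 6, 2, 9]
`top` takes the values: 0 → 5 → 13 → 14 → 16

Answer: 16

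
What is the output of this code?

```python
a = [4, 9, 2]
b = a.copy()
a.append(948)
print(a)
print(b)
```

Key concept: list.copy() creates independent copy.
Step by step:
`a = [4, 9, 2]` → a = [4, 9, 2]
`b = a.copy()` → b = [4, 9, 2]
`a.append(948)` → a = [4, 9, 2, 948]
`print(a)` → prints [4, 9, 2, 948]
`print(b)` → prints [4, 9, 2]

Answer:
[4, 9, 2, 948]
[4, 9, 2]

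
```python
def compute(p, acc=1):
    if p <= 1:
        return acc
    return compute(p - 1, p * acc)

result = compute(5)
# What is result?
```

Accumulator trace (n, acc): (5, 1) -> (4, 5) -> (3, 20) -> (2, 60) -> (1, 120) -> return 120

Answer: 120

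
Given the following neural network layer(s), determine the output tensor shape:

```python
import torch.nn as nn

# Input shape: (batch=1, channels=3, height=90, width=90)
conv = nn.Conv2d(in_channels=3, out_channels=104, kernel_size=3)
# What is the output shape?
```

Input: (1, 3, 90, 90) -> Output: (1, 104, 88, 88)

Answer: (1, 104, 88, 88)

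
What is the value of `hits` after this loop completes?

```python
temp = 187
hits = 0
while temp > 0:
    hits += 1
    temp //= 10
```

Count digits by repeated division by 10
`hits` takes the values: 0 → 1 → 2 → 3

Answer: 3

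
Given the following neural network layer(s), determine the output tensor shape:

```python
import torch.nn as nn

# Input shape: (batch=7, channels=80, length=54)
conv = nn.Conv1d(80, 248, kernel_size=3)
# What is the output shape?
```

Input: (7, 80, 54) -> Output: (7, 248, 52)

Answer: (7, 248, 52)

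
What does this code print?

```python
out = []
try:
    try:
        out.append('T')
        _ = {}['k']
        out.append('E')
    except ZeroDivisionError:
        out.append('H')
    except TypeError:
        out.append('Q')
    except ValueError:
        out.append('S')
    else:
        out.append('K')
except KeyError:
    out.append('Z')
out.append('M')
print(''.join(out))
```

Execution trace: 'T' (try body) → 'Z' (outer except KeyError) → 'M' (after the try/except). Output: TZM

Answer: TZM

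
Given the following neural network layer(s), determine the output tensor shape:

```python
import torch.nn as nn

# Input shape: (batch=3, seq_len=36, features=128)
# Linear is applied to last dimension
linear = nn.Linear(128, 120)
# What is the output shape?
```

Input: (3, 36, 128) -> Output: (3, 36, 120)

Answer: (3, 36, 120)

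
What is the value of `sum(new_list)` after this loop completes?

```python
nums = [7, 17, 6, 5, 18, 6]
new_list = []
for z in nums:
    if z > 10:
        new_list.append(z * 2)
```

Sum of doubled values > 10
`new_list` takes the values: [] → [34] → [34, 36]
So `sum(new_list)` = 70

Answer: 70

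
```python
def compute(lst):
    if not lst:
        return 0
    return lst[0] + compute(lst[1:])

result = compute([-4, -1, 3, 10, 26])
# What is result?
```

(-4) + (-1) + 3 + 10 + 26 + 0 = 34

Answer: 34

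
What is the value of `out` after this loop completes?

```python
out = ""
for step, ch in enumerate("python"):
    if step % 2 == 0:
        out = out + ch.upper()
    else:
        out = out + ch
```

Uppercase even positions in 'python'
`out` takes the values: "" → "P" → "Py" → "PyT" → "PyTh" → "PyThO" → "PyThOn"

Answer: "PyThOn"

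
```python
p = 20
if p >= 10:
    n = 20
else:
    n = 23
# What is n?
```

Trace:
`p = 20` → p = 20
`if p >= 10: ...` → p >= 10 is True → n = 20
So n = 20

Answer: 20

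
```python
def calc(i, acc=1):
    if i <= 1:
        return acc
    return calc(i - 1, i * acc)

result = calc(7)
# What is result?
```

Accumulator trace (n, acc): (7, 1) -> (6, 7) -> (5, 42) -> (4, 210) -> (3, 840) -> (2, 2520) -> (1, 5040) -> return 5040

Answer: 5040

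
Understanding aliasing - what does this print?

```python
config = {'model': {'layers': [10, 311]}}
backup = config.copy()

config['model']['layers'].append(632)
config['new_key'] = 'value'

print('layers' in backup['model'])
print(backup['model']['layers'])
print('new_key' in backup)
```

Key concept: shallow copy gotcha with nested dict.
Step by step:
`config = {'model': {'layers': [10, 311]}}` → config = {'model': {'layers': [10, 311]}}
`backup = config.copy()` → backup = {'model': {'layers': [10, 311]}}
`config['model']['layers'].append(632)` → config = {'model': {'layers': [10, 311, 632]}}; backup = {'model': {'layers': [10, 311, 632]}}
`config['new_key'] = 'value'` → config = {'model': {'layers': [10, 311, 632]}, 'new_key': 'value'}
`print('layers' in backup['model'])` → prints True
`print(backup['model']['layers'])` → prints [10, 311, 632]
`print('new_key' in backup)` → prints False

Answer:
True
[10, 311, 632]
False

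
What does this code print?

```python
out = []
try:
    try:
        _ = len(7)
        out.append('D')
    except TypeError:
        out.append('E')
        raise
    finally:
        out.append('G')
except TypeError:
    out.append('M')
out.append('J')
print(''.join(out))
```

Execution trace: 'E' (inner except TypeError) → 'G' (inner finally) → 'M' (outer except TypeError) → 'J' (after the try/except). Output: EGMJ

Answer: EGMJ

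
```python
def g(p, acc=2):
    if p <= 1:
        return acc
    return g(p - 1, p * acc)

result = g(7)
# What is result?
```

Accumulator trace (n, acc): (7, 2) -> (6, 14) -> (5, 84) -> (4, 420) -> (3, 1680) -> (2, 5040) -> (1, 10080) -> return 10080

Answer: 10080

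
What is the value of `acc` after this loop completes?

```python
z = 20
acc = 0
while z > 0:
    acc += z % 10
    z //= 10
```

Sum digits of 20
`acc` takes the values: 0 → 2

Answer: 2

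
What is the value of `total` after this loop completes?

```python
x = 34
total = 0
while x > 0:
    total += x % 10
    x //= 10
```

Sum digits of 34
`total` takes the values: 0 → 4 → 7

Answer: 7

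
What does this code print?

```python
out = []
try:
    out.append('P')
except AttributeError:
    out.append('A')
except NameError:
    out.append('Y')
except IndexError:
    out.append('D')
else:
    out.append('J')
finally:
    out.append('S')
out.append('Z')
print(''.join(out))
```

Execution trace: 'P' (try body, no exception) → 'J' (else) → 'S' (finally) → 'Z' (after the try/except). Output: PJSZ

Answer: PJSZ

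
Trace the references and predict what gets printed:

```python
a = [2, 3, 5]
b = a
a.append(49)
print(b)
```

Key concept: basic list aliasing.
Step by step:
`a = [2, 3, 5]` → a = [2, 3, 5]
`b = a` → b = [2, 3, 5] (same object as a)
`a.append(49)` → a = [2, 3, 5, 49] (same object as b); b = [2, 3, 5, 49] (same object as a)
`print(b)` → prints [2, 3, 5, 49]

Answer: [2, 3, 5, 49]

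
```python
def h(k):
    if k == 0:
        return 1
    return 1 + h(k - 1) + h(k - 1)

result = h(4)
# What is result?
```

h(k) = 1 + 2·h(k-1), h(0)=1. Closed form: (1+1)·2^4 - 1 = 31.

Answer: 31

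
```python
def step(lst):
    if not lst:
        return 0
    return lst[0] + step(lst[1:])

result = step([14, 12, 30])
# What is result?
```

14 + 12 + 30 + 0 = 56

Answer: 56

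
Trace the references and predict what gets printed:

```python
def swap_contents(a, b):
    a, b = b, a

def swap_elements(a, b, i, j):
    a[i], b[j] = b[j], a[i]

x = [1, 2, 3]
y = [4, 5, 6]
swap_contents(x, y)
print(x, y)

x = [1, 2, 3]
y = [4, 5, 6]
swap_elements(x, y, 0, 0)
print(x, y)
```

Key concept: parameter rebinding vs mutation.
Step by step:
`x = [1, 2, 3]` → x = [1, 2, 3]
`y = [4, 5, 6]` → y = [4, 5, 6]
`swap_contents(x, y)` → no visible change to tracked variables
`print(x, y)` → prints [1, 2, 3] [4, 5, 6]
`x = [1, 2, 3]` → x = [1, 2, 3]
`y = [4, 5, 6]` → y = [4, 5, 6]
`swap_elements(x, y, 0, 0)` → x = [4, 2, 3]; y = [1, 5, 6]
`print(x, y)` → prints [4, 2, 3] [1, 5, 6]

Answer:
[1, 2, 3] [4, 5, 6]
[4, 2, 3] [1, 5, 6]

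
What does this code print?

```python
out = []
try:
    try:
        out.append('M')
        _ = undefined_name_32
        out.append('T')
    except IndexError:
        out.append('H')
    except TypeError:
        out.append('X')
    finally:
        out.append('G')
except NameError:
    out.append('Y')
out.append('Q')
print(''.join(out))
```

Execution trace: 'M' (try body) → 'G' (finally) → 'Y' (outer except NameError) → 'Q' (after the try/except). Output: MGYQ

Answer: MGYQ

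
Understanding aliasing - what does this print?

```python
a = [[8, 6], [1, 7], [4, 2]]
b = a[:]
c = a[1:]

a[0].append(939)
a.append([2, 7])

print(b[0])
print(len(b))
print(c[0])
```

Key concept: slice with nested mutation.
Step by step:
`a = [[8, 6], [1, 7], [4, 2]]` → a = [[8, 6], [1, 7], [4, 2]]
`b = a[:]` → b = [[8, 6], [1, 7], [4, 2]]
`c = a[1:]` → c = [[1, 7], [4, 2]]
`a[0].append(939)` → a = [[8, 6, 939], [1, 7], [4, 2]]; b = [[8, 6, 939], [1, 7], [4, 2]]
`a.append([2, 7])` → a = [[8, 6, 939], [1, 7], [4, 2], [2, 7]]
`print(b[0])` → prints [8, 6, 939]
`print(len(b))` → prints 3
`print(c[0])` → prints [1, 7]

Answer:
[8, 6, 939]
3
[1, 7]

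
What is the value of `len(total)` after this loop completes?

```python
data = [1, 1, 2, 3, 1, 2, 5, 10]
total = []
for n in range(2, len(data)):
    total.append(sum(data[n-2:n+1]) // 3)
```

Number of 3-element averages
`total` takes the values: [] → [1] → [1, 2] → [1, 2, 2] → [1, 2, 2, 2] → [1, 2, 2, 2, 2] → [1, 2, 2, 2, 2, 5]
So `len(total)` = 6

Answer: 6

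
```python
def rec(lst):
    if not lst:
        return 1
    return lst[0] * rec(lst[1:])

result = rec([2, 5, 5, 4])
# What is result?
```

Product over [2, 5, 5, 4] = 2 * 5 * 5 * 4 = 200

Answer: 200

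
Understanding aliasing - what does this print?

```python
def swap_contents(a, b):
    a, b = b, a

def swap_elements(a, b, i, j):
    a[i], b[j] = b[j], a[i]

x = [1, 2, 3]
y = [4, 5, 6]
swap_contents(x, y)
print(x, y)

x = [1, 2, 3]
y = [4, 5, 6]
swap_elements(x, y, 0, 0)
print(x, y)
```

Key concept: parameter rebinding vs mutation.
Step by step:
`x = [1, 2, 3]` → x = [1, 2, 3]
`y = [4, 5, 6]` → y = [4, 5, 6]
`swap_contents(x, y)` → no visible change to tracked variables
`print(x, y)` → prints [1, 2, 3] [4, 5, 6]
`x = [1, 2, 3]` → x = [1, 2, 3]
`y = [4, 5, 6]` → y = [4, 5, 6]
`swap_elements(x, y, 0, 0)` → x = [4, 2, 3]; y = [1, 5, 6]
`print(x, y)` → prints [4, 2, 3] [1, 5, 6]

Answer:
[1, 2, 3] [4, 5, 6]
[4, 2, 3] [1, 5, 6]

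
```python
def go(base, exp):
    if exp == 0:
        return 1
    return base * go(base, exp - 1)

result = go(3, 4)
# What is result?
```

go(3, 4) = 3 * 3 * 3 * 3 = 81

Answer: 81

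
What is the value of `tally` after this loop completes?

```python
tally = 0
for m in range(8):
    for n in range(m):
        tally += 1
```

Triangle number: 0+1+2+...+7
`tally` takes the values: 0 → 1 → 2 → 3 → 4 → 5 → 6 → 7 → 8 → 9 → 10 → 11 → 12 → 13 → 14 → 15 → 16 → 17 → 18 → 19 → 20 → 21 → 22 → 23 → 24 → 25 → 26 → 27 → 28

Answer: 28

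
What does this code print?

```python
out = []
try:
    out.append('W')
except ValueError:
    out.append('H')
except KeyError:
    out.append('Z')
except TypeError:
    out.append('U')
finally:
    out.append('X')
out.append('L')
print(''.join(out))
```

Execution trace: 'W' (try body, no exception) → 'X' (finally) → 'L' (after the try/except). Output: WXL

Answer: WXL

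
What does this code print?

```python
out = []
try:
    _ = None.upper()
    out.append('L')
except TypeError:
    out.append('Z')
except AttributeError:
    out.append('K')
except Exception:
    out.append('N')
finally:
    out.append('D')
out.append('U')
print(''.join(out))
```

Execution trace: 'K' (except AttributeError) → 'D' (finally) → 'U' (after the try/except). Output: KDU

Answer: KDU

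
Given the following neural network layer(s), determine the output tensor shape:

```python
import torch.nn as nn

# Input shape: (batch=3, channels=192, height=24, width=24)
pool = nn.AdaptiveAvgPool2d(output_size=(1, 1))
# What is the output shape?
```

Input: (3, 192, 24, 24) -> Output: (3, 192, 1, 1)

Answer: (3, 192, 1, 1)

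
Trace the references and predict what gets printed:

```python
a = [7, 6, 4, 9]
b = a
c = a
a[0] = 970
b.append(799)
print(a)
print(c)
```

Key concept: multiple aliases.
Step by step:
`a = [7, 6, 4, 9]` → a = [7, 6, 4, 9]
`b = a` → b = [7, 6, 4, 9] (same object as a)
`c = a` → c = [7, 6, 4, 9] (same object as a, b)
`a[0] = 970` → a = [970, 6, 4, 9] (same object as b, c); b = [970, 6, 4, 9] (same object as a, c); c = [970, 6, 4, 9] (same object as a, b)
`b.append(799)` → a = [970, 6, 4, 9, 799] (same object as b, c); b = [970, 6, 4, 9, 799] (same object as a, c); c = [970, 6, 4, 9, 799] (same object as a, b)
`print(a)` → prints [970, 6, 4, 9, 799]
`print(c)` → prints [970, 6, 4, 9, 799]

Answer:
[970, 6, 4, 9, 799]
[970, 6, 4, 9, 799]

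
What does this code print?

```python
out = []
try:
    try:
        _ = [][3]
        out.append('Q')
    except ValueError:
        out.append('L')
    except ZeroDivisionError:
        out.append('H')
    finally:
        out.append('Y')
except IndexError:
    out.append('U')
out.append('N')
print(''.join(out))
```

Execution trace: 'Y' (finally) → 'U' (outer except IndexError) → 'N' (after the try/except). Output: YUN

Answer: YUN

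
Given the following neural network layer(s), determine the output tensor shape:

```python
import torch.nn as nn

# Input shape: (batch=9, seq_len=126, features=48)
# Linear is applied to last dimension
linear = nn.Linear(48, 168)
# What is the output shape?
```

Input: (9, 126, 48) -> Output: (9, 126, 168)

Answer: (9, 126, 168)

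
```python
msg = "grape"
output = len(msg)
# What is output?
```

Trace:
`msg = "grape"` → msg = 'grape'
`output = len(msg)` → output = 5
So output = 5

Answer: 5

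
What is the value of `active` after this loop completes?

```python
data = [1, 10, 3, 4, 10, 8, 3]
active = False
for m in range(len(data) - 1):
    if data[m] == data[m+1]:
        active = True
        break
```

Check consecutive duplicates in [1, 10, 3, 4, 10, 8, 3]
`active` takes the values: False

Answer: False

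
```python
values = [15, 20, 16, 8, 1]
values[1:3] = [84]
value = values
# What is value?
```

Trace:
`values = [15, 20, 16, 8, 1]` → values = [15, 20, 16, 8, 1]
`values[1:3] = [84]` → values = [15, 84, 8, 1]
`value = values` → value = [15, 84, 8, 1]
So value = [15, 84, 8, 1]

Answer: [15, 84, 8, 1]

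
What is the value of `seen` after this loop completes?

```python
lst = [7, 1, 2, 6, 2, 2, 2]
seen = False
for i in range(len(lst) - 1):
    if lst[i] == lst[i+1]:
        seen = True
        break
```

Check consecutive duplicates in [7, 1, 2, 6, 2, 2, 2]
`seen` takes the values: False → True

Answer: True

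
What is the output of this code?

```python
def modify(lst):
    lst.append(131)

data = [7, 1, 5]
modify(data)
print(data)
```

Key concept: function modifies passed list.
Step by step:
`data = [7, 1, 5]` → data = [7, 1, 5]
`modify(data)` → data = [7, 1, 5, 131]
`print(data)` → prints [7, 1, 5, 131]

Answer: [7, 1, 5, 131]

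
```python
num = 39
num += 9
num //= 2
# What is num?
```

Trace:
`num = 39` → num = 39
`num += 9` → num = 48
`num //= 2` → num = 24
So num = 24

Answer: 24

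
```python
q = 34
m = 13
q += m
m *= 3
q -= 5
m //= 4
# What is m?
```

Trace:
`q = 34` → q = 34
`m = 13` → m = 13
`q += m` → q = 47
`m *= 3` → m = 39
`q -= 5` → q = 42
`m //= 4` → m = 9
So m = 9

Answer: 9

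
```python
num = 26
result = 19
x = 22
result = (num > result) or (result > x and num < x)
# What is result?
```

Trace:
`num = 26` → num = 26
`result = 19` → result = 19
`x = 22` → x = 22
`result = (num > result) or (result > x and num < x)` → result = True
So result = True

Answer: True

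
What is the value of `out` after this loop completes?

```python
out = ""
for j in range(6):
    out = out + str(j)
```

Concatenate digits 0 to 5
`out` takes the values: "" → "0" → "01" → "012" → "0123" → "01234" → "012345"

Answer: "012345"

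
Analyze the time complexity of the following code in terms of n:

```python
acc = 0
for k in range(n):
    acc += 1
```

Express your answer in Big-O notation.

Each loop level contributes: n. Multiplying the contributions gives O(n).

Answer: O(n)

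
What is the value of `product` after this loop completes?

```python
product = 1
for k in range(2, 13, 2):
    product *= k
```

Product of even numbers 2 to 12
`product` takes the values: 1 → 2 → 8 → 48 → 384 → 3840 → 46080

Answer: 46080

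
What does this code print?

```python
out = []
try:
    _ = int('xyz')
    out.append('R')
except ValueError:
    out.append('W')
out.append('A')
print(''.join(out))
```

Execution trace: 'W' (except ValueError) → 'A' (after the try/except). Output: WA

Answer: WA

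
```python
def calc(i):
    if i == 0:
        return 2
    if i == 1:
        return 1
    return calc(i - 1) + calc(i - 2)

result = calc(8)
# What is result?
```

Build up from base cases: calc(0)=2, calc(1)=1, calc(2)=3, calc(3)=4, calc(4)=7, calc(5)=11, calc(6)=18, ..., calc(8)=47

Answer: 47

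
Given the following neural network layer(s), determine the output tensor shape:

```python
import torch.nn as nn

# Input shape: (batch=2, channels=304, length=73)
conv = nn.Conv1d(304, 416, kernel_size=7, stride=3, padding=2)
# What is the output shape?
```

Input: (2, 304, 73) -> Output: (2, 416, 24)

Answer: (2, 416, 24)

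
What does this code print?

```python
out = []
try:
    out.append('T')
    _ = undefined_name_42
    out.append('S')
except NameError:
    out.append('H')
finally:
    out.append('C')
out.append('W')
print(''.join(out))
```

Execution trace: 'T' (try body) → 'H' (except NameError) → 'C' (finally) → 'W' (after the try/except). Output: THCW

Answer: THCW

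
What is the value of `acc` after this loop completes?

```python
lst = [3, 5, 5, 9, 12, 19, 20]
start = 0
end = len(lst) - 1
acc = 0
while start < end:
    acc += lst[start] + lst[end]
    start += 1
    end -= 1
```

Sum of pairs from ends
`acc` takes the values: 0 → 23 → 47 → 64

Answer: 64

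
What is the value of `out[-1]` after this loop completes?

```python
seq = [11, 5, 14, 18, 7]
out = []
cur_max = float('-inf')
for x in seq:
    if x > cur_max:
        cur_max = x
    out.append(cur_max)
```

Running max ends at 18
`out` takes the values: [] → [11] → [11, 11] → [11, 11, 14] → [11, 11, 14, 18] → [11, 11, 14, 18, 18]
So `out[-1]` = 18

Answer: 18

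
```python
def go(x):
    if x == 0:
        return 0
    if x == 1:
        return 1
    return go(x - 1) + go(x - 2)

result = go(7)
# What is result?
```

Build up from base cases: go(0)=0, go(1)=1, go(2)=1, go(3)=2, go(4)=3, go(5)=5, go(6)=8, ..., go(7)=13

Answer: 13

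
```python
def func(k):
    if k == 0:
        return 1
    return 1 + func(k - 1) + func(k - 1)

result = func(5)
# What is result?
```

func(k) = 1 + 2·func(k-1), func(0)=1. Closed form: (1+1)·2^5 - 1 = 63.

Answer: 63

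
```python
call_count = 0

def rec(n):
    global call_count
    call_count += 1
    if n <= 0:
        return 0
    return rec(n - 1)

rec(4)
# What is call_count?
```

Linear recursion stepping by 1: 5 calls from n=4 down to ≤0.

Answer: 5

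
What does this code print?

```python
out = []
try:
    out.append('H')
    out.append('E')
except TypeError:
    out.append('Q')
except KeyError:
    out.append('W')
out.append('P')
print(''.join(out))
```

Execution trace: 'H' (try body) → 'E' (try body, no exception) → 'P' (after the try/except). Output: HEP

Answer: HEP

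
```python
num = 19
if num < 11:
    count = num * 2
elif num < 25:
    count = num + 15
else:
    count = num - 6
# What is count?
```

Trace:
`num = 19` → num = 19
`if num < 11: ...` → num < 11 is False, num < 25 is True → count = 34
So count = 34

Answer: 34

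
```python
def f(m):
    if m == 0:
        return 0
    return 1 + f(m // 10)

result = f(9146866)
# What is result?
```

Count of digits of 9146866: 7

Answer: 7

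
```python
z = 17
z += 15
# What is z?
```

Trace:
`z = 17` → z = 17
`z += 15` → z = 32
So z = 32

Answer: 32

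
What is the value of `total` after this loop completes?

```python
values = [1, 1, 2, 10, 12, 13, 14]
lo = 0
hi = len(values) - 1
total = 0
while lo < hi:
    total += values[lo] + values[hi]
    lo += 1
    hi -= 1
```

Sum of pairs from ends
`total` takes the values: 0 → 15 → 29 → 43

Answer: 43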